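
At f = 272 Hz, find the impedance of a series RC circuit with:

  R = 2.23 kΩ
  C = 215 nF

Step 1 — Angular frequency: ω = 2π·f = 2π·272 = 1709 rad/s.
Step 2 — Component impedances:
  R: Z = R = 2230 Ω
  C: Z = 1/(jωC) = -j/(ω·C) = 0 - j2722 Ω
Step 3 — Series combination: Z_total = R + C = 2230 - j2722 Ω = 3518∠-50.7° Ω.

Z = 2230 - j2722 Ω = 3518∠-50.7° Ω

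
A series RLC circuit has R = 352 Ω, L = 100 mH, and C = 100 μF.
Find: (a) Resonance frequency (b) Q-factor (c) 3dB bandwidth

Step 1 — Resonance: ω₀ = 1/√(LC) = 1/√(0.1·0.0001) = 316.2 rad/s.
Step 2 — f₀ = ω₀/(2π) = 50.33 Hz.
Step 3 — Series Q: Q = ω₀L/R = 316.2·0.1/352 = 0.08984.
Step 4 — Bandwidth: Δω = ω₀/Q = 3520 rad/s; BW = Δω/(2π) = 560.2 Hz.

(a) f₀ = 50.33 Hz  (b) Q = 0.08984  (c) BW = 560.2 Hz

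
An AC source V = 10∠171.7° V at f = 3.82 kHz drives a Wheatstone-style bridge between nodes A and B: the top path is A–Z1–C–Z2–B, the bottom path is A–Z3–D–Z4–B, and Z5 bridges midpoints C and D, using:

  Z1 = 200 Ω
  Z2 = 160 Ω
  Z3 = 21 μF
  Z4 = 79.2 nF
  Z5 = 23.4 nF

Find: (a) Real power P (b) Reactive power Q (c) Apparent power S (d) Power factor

Step 1 — Angular frequency: ω = 2π·f = 2π·3820 = 2.4e+04 rad/s.
Step 2 — Component impedances:
  Z1: Z = R = 200 Ω
  Z2: Z = R = 160 Ω
  Z3: Z = 1/(jωC) = -j/(ω·C) = 0 - j1.984 Ω
  Z4: Z = 1/(jωC) = -j/(ω·C) = 0 - j526.1 Ω
  Z5: Z = 1/(jωC) = -j/(ω·C) = 0 - j1780 Ω
Step 3 — Bridge requires nodal analysis (the Z5 bridge couples midpoints C and D, so the two paths cannot be reduced to a simple series/parallel combination). Setting node B to ground and injecting 1 A at node A, the 3-node admittance system at A, C, D solves to V_A = Z_AB = 231.7 - j171.7 Ω = 288.4∠-36.5° Ω.
Step 4 — Source phasor: V = 10∠171.7° V = -9.895 + j1.444 V.
Step 5 — Current: I = V / Z = -0.03055 - j0.0164 A = 0.03468∠-151.8° A.
Step 6 — Complex power: S = V·I* = 0.2786 - j0.2064 VA.
Step 7 — Real power: P = Re(S) = 0.2786 W.
Step 8 — Reactive power: Q = Im(S) = -0.2064 VAR.
Step 9 — Apparent power: |S| = 0.3468 VA.
Step 10 — Power factor: PF = P/|S| = 0.8035 (leading).

(a) P = 0.2786 W  (b) Q = -0.2064 VAR  (c) S = 0.3468 VA  (d) PF = 0.8035 (leading)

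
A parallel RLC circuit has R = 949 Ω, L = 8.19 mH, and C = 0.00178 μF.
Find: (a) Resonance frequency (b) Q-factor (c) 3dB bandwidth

Step 1 — Resonance: ω₀ = 1/√(LC) = 1/√(0.00819·1.78e-09) = 2.619e+05 rad/s.
Step 2 — f₀ = ω₀/(2π) = 4.168e+04 Hz.
Step 3 — Parallel Q: Q = R/(ω₀L) = 949/(2.619e+05·0.00819) = 0.4424.
Step 4 — Bandwidth: Δω = ω₀/Q = 5.92e+05 rad/s; BW = Δω/(2π) = 9.422e+04 Hz.

(a) f₀ = 4.168e+04 Hz  (b) Q = 0.4424  (c) BW = 9.422e+04 Hz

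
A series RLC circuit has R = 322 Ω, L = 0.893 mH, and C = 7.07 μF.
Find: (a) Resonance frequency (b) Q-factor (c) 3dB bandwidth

Step 1 — Resonance condition Im(Z)=0 gives ω₀ = 1/√(LC).
Step 2 — ω₀ = 1/√(0.000893·7.07e-06) = 1.259e+04 rad/s.
Step 3 — f₀ = ω₀/(2π) = 2003 Hz.
Step 4 — Series Q: Q = ω₀L/R = 1.259e+04·0.000893/322 = 0.0349.
Step 5 — 3dB bandwidth: Δω = ω₀/Q = 3.606e+05 rad/s; BW = Δω/(2π) = 5.739e+04 Hz.

(a) f₀ = 2003 Hz  (b) Q = 0.0349  (c) BW = 5.739e+04 Hz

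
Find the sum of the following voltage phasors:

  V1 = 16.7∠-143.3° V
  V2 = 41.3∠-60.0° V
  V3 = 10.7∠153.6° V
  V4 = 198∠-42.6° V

Step 1 — Convert each phasor to rectangular form:
  V1 = 16.7·(cos(-143.3°) + j·sin(-143.3°)) = -13.39 - j9.98 V
  V2 = 41.3·(cos(-60.0°) + j·sin(-60.0°)) = 20.65 - j35.77 V
  V3 = 10.7·(cos(153.6°) + j·sin(153.6°)) = -9.584 + j4.758 V
  V4 = 198·(cos(-42.6°) + j·sin(-42.6°)) = 145.7 - j134 V
Step 2 — Sum components: V_total = 143.4 - j175 V.
Step 3 — Convert to polar: |V_total| = 226.3 V, ∠V_total = -50.7°.

V_total = 226.3∠-50.7° V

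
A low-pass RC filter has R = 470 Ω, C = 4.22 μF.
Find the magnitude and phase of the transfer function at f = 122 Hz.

Step 1 — Angular frequency: ω = 2π·122 = 766.5 rad/s.
Step 2 — Transfer function: H(jω) = 1/(1 + jωRC).
Step 3 — Denominator: 1 + jωRC = 1 + j·766.5·470·4.22e-06 = 1 + j1.52.
Step 4 — H = 0.302 - j0.4591.
Step 5 — Magnitude: |H| = 0.5495 (-5.2 dB); phase: φ = -56.7°.

|H| = 0.5495 (-5.2 dB), φ = -56.7°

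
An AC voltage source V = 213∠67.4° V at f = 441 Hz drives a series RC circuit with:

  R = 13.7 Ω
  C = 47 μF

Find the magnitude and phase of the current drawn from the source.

Step 1 — Angular frequency: ω = 2π·f = 2π·441 = 2771 rad/s.
Step 2 — Component impedances:
  R: Z = R = 13.7 Ω
  C: Z = 1/(jωC) = -j/(ω·C) = 0 - j7.679 Ω
Step 3 — Series combination: Z_total = R + C = 13.7 - j7.679 Ω = 15.71∠-29.3° Ω.
Step 4 — Source phasor: V = 213∠67.4° V = 81.85 + j196.6 V.
Step 5 — Ohm's law: I = V / Z_total = (81.85 + j196.6) / (13.7 - j7.679) = -1.575 + j13.47 A.
Step 6 — Convert to polar: |I| = 13.56 A, ∠I = 96.7°.

I = 13.56∠96.7° A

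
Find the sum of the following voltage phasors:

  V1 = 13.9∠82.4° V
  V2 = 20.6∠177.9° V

Step 1 — Convert each phasor to rectangular form:
  V1 = 13.9·(cos(82.4°) + j·sin(82.4°)) = 1.838 + j13.78 V
  V2 = 20.6·(cos(177.9°) + j·sin(177.9°)) = -20.59 + j0.7549 V
Step 2 — Sum components: V_total = -18.75 + j14.53 V.
Step 3 — Convert to polar: |V_total| = 23.72 V, ∠V_total = 142.2°.

V_total = 23.72∠142.2° V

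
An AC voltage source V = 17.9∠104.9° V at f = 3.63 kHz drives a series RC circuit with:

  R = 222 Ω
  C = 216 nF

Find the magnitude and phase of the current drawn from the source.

Step 1 — Angular frequency: ω = 2π·f = 2π·3630 = 2.281e+04 rad/s.
Step 2 — Component impedances:
  R: Z = R = 222 Ω
  C: Z = 1/(jωC) = -j/(ω·C) = 0 - j203 Ω
Step 3 — Series combination: Z_total = R + C = 222 - j203 Ω = 300.8∠-42.4° Ω.
Step 4 — Source phasor: V = 17.9∠104.9° V = -4.603 + j17.3 V.
Step 5 — Ohm's law: I = V / Z_total = (-4.603 + j17.3) / (222 - j203) = -0.0501 + j0.03211 A.
Step 6 — Convert to polar: |I| = 0.05951 A, ∠I = 147.3°.

I = 0.05951∠147.3° A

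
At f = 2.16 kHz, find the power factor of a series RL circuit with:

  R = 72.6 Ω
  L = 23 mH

Step 1 — Angular frequency: ω = 2π·f = 2π·2160 = 1.357e+04 rad/s.
Step 2 — Component impedances:
  R: Z = R = 72.6 Ω
  L: Z = jωL = j·1.357e+04·0.023 = 0 + j312.1 Ω
Step 3 — Series combination: Z_total = R + L = 72.6 + j312.1 Ω = 320.5∠76.9° Ω.
Step 4 — Power factor: PF = cos(φ) = Re(Z)/|Z| = 72.6/320.5 = 0.2265.
Step 5 — Type: Im(Z) = 312.1 ⇒ lagging (phase φ = 76.9°).

PF = 0.2265 (lagging, φ = 76.9°)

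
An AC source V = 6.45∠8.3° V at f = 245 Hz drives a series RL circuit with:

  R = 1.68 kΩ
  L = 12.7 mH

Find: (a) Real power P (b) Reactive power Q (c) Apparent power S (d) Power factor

Step 1 — Angular frequency: ω = 2π·f = 2π·245 = 1539 rad/s.
Step 2 — Component impedances:
  R: Z = R = 1680 Ω
  L: Z = jωL = j·1539·0.0127 = 0 + j19.55 Ω
Step 3 — Series combination: Z_total = R + L = 1680 + j19.55 Ω = 1680∠0.7° Ω.
Step 4 — Source phasor: V = 6.45∠8.3° V = 6.382 + j0.9311 V.
Step 5 — Current: I = V / Z = 0.003805 + j0.0005099 A = 0.003839∠7.6° A.
Step 6 — Complex power: S = V·I* = 0.02476 + j0.0002881 VA.
Step 7 — Real power: P = Re(S) = 0.02476 W.
Step 8 — Reactive power: Q = Im(S) = 0.0002881 VAR.
Step 9 — Apparent power: |S| = 0.02476 VA.
Step 10 — Power factor: PF = P/|S| = 0.9999 (lagging).

(a) P = 0.02476 W  (b) Q = 0.0002881 VAR  (c) S = 0.02476 VA  (d) PF = 0.9999 (lagging)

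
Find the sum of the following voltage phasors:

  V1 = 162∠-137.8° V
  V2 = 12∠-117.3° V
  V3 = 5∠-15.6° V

Step 1 — Convert each phasor to rectangular form:
  V1 = 162·(cos(-137.8°) + j·sin(-137.8°)) = -120 - j108.8 V
  V2 = 12·(cos(-117.3°) + j·sin(-117.3°)) = -5.504 - j10.66 V
  V3 = 5·(cos(-15.6°) + j·sin(-15.6°)) = 4.816 - j1.345 V
Step 2 — Sum components: V_total = -120.7 - j120.8 V.
Step 3 — Convert to polar: |V_total| = 170.8 V, ∠V_total = -135.0°.

V_total = 170.8∠-135.0° V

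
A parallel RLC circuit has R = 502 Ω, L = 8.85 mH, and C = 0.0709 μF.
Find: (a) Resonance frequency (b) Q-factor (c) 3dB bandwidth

Step 1 — Resonance: ω₀ = 1/√(LC) = 1/√(0.00885·7.09e-08) = 3.992e+04 rad/s.
Step 2 — f₀ = ω₀/(2π) = 6354 Hz.
Step 3 — Parallel Q: Q = R/(ω₀L) = 502/(3.992e+04·0.00885) = 1.421.
Step 4 — Bandwidth: Δω = ω₀/Q = 2.81e+04 rad/s; BW = Δω/(2π) = 4472 Hz.

(a) f₀ = 6354 Hz  (b) Q = 1.421  (c) BW = 4472 Hz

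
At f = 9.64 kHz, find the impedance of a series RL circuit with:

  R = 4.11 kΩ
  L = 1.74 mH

Step 1 — Angular frequency: ω = 2π·f = 2π·9640 = 6.057e+04 rad/s.
Step 2 — Component impedances:
  R: Z = R = 4110 Ω
  L: Z = jωL = j·6.057e+04·0.00174 = 0 + j105.4 Ω
Step 3 — Series combination: Z_total = R + L = 4110 + j105.4 Ω = 4111∠1.5° Ω.

Z = 4110 + j105.4 Ω = 4111∠1.5° Ω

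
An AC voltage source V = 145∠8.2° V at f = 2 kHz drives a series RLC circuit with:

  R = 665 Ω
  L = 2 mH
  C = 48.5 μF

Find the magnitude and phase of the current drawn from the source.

Step 1 — Angular frequency: ω = 2π·f = 2π·2000 = 1.257e+04 rad/s.
Step 2 — Component impedances:
  R: Z = R = 665 Ω
  L: Z = jωL = j·1.257e+04·0.002 = 0 + j25.13 Ω
  C: Z = 1/(jωC) = -j/(ω·C) = 0 - j1.641 Ω
Step 3 — Series combination: Z_total = R + L + C = 665 + j23.49 Ω = 665.4∠2.0° Ω.
Step 4 — Source phasor: V = 145∠8.2° V = 143.5 + j20.68 V.
Step 5 — Ohm's law: I = V / Z_total = (143.5 + j20.68) / (665 + j23.49) = 0.2166 + j0.02345 A.
Step 6 — Convert to polar: |I| = 0.2179 A, ∠I = 6.2°.

I = 0.2179∠6.2° A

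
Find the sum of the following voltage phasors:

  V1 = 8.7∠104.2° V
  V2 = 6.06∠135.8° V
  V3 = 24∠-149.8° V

Step 1 — Convert each phasor to rectangular form:
  V1 = 8.7·(cos(104.2°) + j·sin(104.2°)) = -2.134 + j8.434 V
  V2 = 6.06·(cos(135.8°) + j·sin(135.8°)) = -4.344 + j4.225 V
  V3 = 24·(cos(-149.8°) + j·sin(-149.8°)) = -20.74 - j12.07 V
Step 2 — Sum components: V_total = -27.22 + j0.5865 V.
Step 3 — Convert to polar: |V_total| = 27.23 V, ∠V_total = 178.8°.

V_total = 27.23∠178.8° V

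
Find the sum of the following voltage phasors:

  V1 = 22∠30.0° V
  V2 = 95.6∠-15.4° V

Step 1 — Convert each phasor to rectangular form:
  V1 = 22·(cos(30.0°) + j·sin(30.0°)) = 19.05 + j11 V
  V2 = 95.6·(cos(-15.4°) + j·sin(-15.4°)) = 92.17 - j25.39 V
Step 2 — Sum components: V_total = 111.2 - j14.39 V.
Step 3 — Convert to polar: |V_total| = 112.1 V, ∠V_total = -7.4°.

V_total = 112.1∠-7.4° V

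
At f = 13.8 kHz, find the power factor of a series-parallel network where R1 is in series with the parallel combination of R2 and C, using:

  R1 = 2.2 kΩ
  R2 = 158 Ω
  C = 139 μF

Step 1 — Angular frequency: ω = 2π·f = 2π·1.38e+04 = 8.671e+04 rad/s.
Step 2 — Component impedances:
  R1: Z = R = 2200 Ω
  R2: Z = R = 158 Ω
  C: Z = 1/(jωC) = -j/(ω·C) = 0 - j0.08297 Ω
Step 3 — Parallel branch: R2 || C = 1/(1/R2 + 1/C) = 4.357e-05 - j0.08297 Ω.
Step 4 — Series with R1: Z_total = R1 + (R2 || C) = 2200 - j0.08297 Ω = 2200∠-0.0° Ω.
Step 5 — Power factor: PF = cos(φ) = Re(Z)/|Z| = 2200/2200 = 1.
Step 6 — Type: Im(Z) = -0.08297 ⇒ leading (phase φ = -0.0°).

PF = 1 (leading, φ = -0.0°)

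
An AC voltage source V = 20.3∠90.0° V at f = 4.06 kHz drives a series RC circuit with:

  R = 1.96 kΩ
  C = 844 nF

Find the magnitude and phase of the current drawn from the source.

Step 1 — Angular frequency: ω = 2π·f = 2π·4060 = 2.551e+04 rad/s.
Step 2 — Component impedances:
  R: Z = R = 1960 Ω
  C: Z = 1/(jωC) = -j/(ω·C) = 0 - j46.45 Ω
Step 3 — Series combination: Z_total = R + C = 1960 - j46.45 Ω = 1961∠-1.4° Ω.
Step 4 — Source phasor: V = 20.3∠90.0° V = 0 + j20.3 V.
Step 5 — Ohm's law: I = V / Z_total = (0 + j20.3) / (1960 - j46.45) = -0.0002453 + j0.01035 A.
Step 6 — Convert to polar: |I| = 0.01035 A, ∠I = 91.4°.

I = 0.01035∠91.4° A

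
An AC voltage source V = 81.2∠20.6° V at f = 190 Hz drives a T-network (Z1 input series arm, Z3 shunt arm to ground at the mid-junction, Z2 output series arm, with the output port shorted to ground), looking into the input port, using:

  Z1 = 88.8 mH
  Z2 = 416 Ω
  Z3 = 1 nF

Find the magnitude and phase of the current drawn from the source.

Step 1 — Angular frequency: ω = 2π·f = 2π·190 = 1194 rad/s.
Step 2 — Component impedances:
  Z1: Z = jωL = j·1194·0.0888 = 0 + j106 Ω
  Z2: Z = R = 416 Ω
  Z3: Z = 1/(jωC) = -j/(ω·C) = 0 - j8.377e+05 Ω
Step 3 — With the output port shorted to ground, the output series arm Z2 runs from the junction to ground; the shunt arm Z3 also runs from the junction to ground. They appear in parallel: Z3 || Z2 = 416 - j0.2066 Ω.
Step 4 — Series with input arm Z1: Z_in = Z1 + (Z3 || Z2) = 416 + j105.8 Ω = 429.2∠14.3° Ω.
Step 5 — Source phasor: V = 81.2∠20.6° V = 76.01 + j28.57 V.
Step 6 — Ohm's law: I = V / Z_total = (76.01 + j28.57) / (416 + j105.8) = 0.188 + j0.02086 A.
Step 7 — Convert to polar: |I| = 0.1892 A, ∠I = 6.3°.

I = 0.1892∠6.3° A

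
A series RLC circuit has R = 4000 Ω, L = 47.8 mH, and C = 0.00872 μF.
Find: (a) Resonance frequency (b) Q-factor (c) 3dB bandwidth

Step 1 — Resonance condition Im(Z)=0 gives ω₀ = 1/√(LC).
Step 2 — ω₀ = 1/√(0.0478·8.72e-09) = 4.898e+04 rad/s.
Step 3 — f₀ = ω₀/(2π) = 7796 Hz.
Step 4 — Series Q: Q = ω₀L/R = 4.898e+04·0.0478/4000 = 0.5853.
Step 5 — 3dB bandwidth: Δω = ω₀/Q = 8.368e+04 rad/s; BW = Δω/(2π) = 1.332e+04 Hz.

(a) f₀ = 7796 Hz  (b) Q = 0.5853  (c) BW = 1.332e+04 Hz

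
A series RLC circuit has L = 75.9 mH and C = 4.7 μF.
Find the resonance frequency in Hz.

Step 1 — Resonance condition Im(Z)=0 gives ω₀ = 1/√(LC).
Step 2 — ω₀ = 1/√(0.0759·4.7e-06) = 1674 rad/s.
Step 3 — f₀ = ω₀/(2π) = 266.5 Hz.

f₀ = 266.5 Hz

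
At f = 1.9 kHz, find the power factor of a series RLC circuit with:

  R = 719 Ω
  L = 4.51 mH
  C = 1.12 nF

Step 1 — Angular frequency: ω = 2π·f = 2π·1900 = 1.194e+04 rad/s.
Step 2 — Component impedances:
  R: Z = R = 719 Ω
  L: Z = jωL = j·1.194e+04·0.00451 = 0 + j53.84 Ω
  C: Z = 1/(jωC) = -j/(ω·C) = 0 - j7.479e+04 Ω
Step 3 — Series combination: Z_total = R + L + C = 719 - j7.474e+04 Ω = 7.474e+04∠-89.4° Ω.
Step 4 — Power factor: PF = cos(φ) = Re(Z)/|Z| = 719/7.474e+04 = 0.00962.
Step 5 — Type: Im(Z) = -7.474e+04 ⇒ leading (phase φ = -89.4°).

PF = 0.00962 (leading, φ = -89.4°)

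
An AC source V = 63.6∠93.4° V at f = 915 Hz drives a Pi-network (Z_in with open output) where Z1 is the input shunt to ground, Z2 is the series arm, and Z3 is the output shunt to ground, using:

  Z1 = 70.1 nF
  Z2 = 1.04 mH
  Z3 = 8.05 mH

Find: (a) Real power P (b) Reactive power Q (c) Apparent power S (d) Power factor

Step 1 — Angular frequency: ω = 2π·f = 2π·915 = 5749 rad/s.
Step 2 — Component impedances:
  Z1: Z = 1/(jωC) = -j/(ω·C) = 0 - j2481 Ω
  Z2: Z = jωL = j·5749·0.00104 = 0 + j5.979 Ω
  Z3: Z = jωL = j·5749·0.00805 = 0 + j46.28 Ω
Step 3 — With open output, the series arm Z2 and the output shunt Z3 appear in series to ground: Z2 + Z3 = 0 + j52.26 Ω.
Step 4 — Parallel with input shunt Z1: Z_in = Z1 || (Z2 + Z3) = 0 + j53.38 Ω = 53.38∠90.0° Ω.
Step 5 — Source phasor: V = 63.6∠93.4° V = -3.772 + j63.49 V.
Step 6 — Current: I = V / Z = 1.189 + j0.07066 A = 1.191∠3.4° A.
Step 7 — Complex power: S = V·I* = 0 + j75.77 VA.
Step 8 — Real power: P = Re(S) = 0 W.
Step 9 — Reactive power: Q = Im(S) = 75.77 VAR.
Step 10 — Apparent power: |S| = 75.77 VA.
Step 11 — Power factor: PF = P/|S| = 0 (lagging).

(a) P = 0 W  (b) Q = 75.77 VAR  (c) S = 75.77 VA  (d) PF = 0 (lagging)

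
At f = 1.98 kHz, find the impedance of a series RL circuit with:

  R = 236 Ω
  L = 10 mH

Step 1 — Angular frequency: ω = 2π·f = 2π·1980 = 1.244e+04 rad/s.
Step 2 — Component impedances:
  R: Z = R = 236 Ω
  L: Z = jωL = j·1.244e+04·0.01 = 0 + j124.4 Ω
Step 3 — Series combination: Z_total = R + L = 236 + j124.4 Ω = 266.8∠27.8° Ω.

Z = 236 + j124.4 Ω = 266.8∠27.8° Ω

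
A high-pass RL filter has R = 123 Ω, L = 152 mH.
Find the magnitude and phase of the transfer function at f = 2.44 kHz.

Step 1 — Angular frequency: ω = 2π·2440 = 1.533e+04 rad/s.
Step 2 — Transfer function: H(jω) = jωL/(R + jωL).
Step 3 — Numerator jωL = j·2330; denominator R + jωL = 123 + j2330.
Step 4 — H = 0.9972 + j0.05264.
Step 5 — Magnitude: |H| = 0.9986 (-0.0 dB); phase: φ = 3.0°.

|H| = 0.9986 (-0.0 dB), φ = 3.0°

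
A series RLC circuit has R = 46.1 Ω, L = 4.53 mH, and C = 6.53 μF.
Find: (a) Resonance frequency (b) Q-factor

Step 1 — Resonance condition Im(Z)=0 gives ω₀ = 1/√(LC).
Step 2 — ω₀ = 1/√(0.00453·6.53e-06) = 5814 rad/s.
Step 3 — f₀ = ω₀/(2π) = 925.4 Hz.
Step 4 — Series Q: Q = ω₀L/R = 5814·0.00453/46.1 = 0.5713.

(a) f₀ = 925.4 Hz  (b) Q = 0.5713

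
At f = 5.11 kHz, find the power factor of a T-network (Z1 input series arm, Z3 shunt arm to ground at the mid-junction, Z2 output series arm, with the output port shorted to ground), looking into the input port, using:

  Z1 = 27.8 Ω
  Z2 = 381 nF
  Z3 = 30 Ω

Step 1 — Angular frequency: ω = 2π·f = 2π·5110 = 3.211e+04 rad/s.
Step 2 — Component impedances:
  Z1: Z = R = 27.8 Ω
  Z2: Z = 1/(jωC) = -j/(ω·C) = 0 - j81.75 Ω
  Z3: Z = R = 30 Ω
Step 3 — With the output port shorted to ground, the output series arm Z2 runs from the junction to ground; the shunt arm Z3 also runs from the junction to ground. They appear in parallel: Z3 || Z2 = 26.44 - j9.703 Ω.
Step 4 — Series with input arm Z1: Z_in = Z1 + (Z3 || Z2) = 54.24 - j9.703 Ω = 55.1∠-10.1° Ω.
Step 5 — Power factor: PF = cos(φ) = Re(Z)/|Z| = 54.24/55.1 = 0.9844.
Step 6 — Type: Im(Z) = -9.703 ⇒ leading (phase φ = -10.1°).

PF = 0.9844 (leading, φ = -10.1°)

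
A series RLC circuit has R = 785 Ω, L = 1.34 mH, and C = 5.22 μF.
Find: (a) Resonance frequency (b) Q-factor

Step 1 — Resonance condition Im(Z)=0 gives ω₀ = 1/√(LC).
Step 2 — ω₀ = 1/√(0.00134·5.22e-06) = 1.196e+04 rad/s.
Step 3 — f₀ = ω₀/(2π) = 1903 Hz.
Step 4 — Series Q: Q = ω₀L/R = 1.196e+04·0.00134/785 = 0.02041.

(a) f₀ = 1903 Hz  (b) Q = 0.02041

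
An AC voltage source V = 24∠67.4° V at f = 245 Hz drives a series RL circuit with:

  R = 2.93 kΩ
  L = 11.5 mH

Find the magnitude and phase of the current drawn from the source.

Step 1 — Angular frequency: ω = 2π·f = 2π·245 = 1539 rad/s.
Step 2 — Component impedances:
  R: Z = R = 2930 Ω
  L: Z = jωL = j·1539·0.0115 = 0 + j17.7 Ω
Step 3 — Series combination: Z_total = R + L = 2930 + j17.7 Ω = 2930∠0.3° Ω.
Step 4 — Source phasor: V = 24∠67.4° V = 9.223 + j22.16 V.
Step 5 — Ohm's law: I = V / Z_total = (9.223 + j22.16) / (2930 + j17.7) = 0.003193 + j0.007543 A.
Step 6 — Convert to polar: |I| = 0.008191 A, ∠I = 67.1°.

I = 0.008191∠67.1° A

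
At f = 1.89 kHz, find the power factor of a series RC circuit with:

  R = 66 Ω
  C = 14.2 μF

Step 1 — Angular frequency: ω = 2π·f = 2π·1890 = 1.188e+04 rad/s.
Step 2 — Component impedances:
  R: Z = R = 66 Ω
  C: Z = 1/(jωC) = -j/(ω·C) = 0 - j5.93 Ω
Step 3 — Series combination: Z_total = R + C = 66 - j5.93 Ω = 66.27∠-5.1° Ω.
Step 4 — Power factor: PF = cos(φ) = Re(Z)/|Z| = 66/66.266 = 0.996.
Step 5 — Type: Im(Z) = -5.93 ⇒ leading (phase φ = -5.1°).

PF = 0.996 (leading, φ = -5.1°)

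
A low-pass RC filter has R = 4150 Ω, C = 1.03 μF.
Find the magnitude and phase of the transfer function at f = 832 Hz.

Step 1 — Angular frequency: ω = 2π·832 = 5228 rad/s.
Step 2 — Transfer function: H(jω) = 1/(1 + jωRC).
Step 3 — Denominator: 1 + jωRC = 1 + j·5228·4150·1.03e-06 = 1 + j22.35.
Step 4 — H = 0.001999 - j0.04466.
Step 5 — Magnitude: |H| = 0.04471 (-27.0 dB); phase: φ = -87.4°.

|H| = 0.04471 (-27.0 dB), φ = -87.4°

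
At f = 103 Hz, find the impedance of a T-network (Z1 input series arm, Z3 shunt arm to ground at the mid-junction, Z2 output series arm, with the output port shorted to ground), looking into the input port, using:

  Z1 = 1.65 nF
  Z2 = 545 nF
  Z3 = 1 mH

Step 1 — Angular frequency: ω = 2π·f = 2π·103 = 647.2 rad/s.
Step 2 — Component impedances:
  Z1: Z = 1/(jωC) = -j/(ω·C) = 0 - j9.365e+05 Ω
  Z2: Z = 1/(jωC) = -j/(ω·C) = 0 - j2835 Ω
  Z3: Z = jωL = j·647.2·0.001 = 0 + j0.6472 Ω
Step 3 — With the output port shorted to ground, the output series arm Z2 runs from the junction to ground; the shunt arm Z3 also runs from the junction to ground. They appear in parallel: Z3 || Z2 = 0 + j0.6473 Ω.
Step 4 — Series with input arm Z1: Z_in = Z1 + (Z3 || Z2) = 0 - j9.365e+05 Ω = 9.365e+05∠-90.0° Ω.

Z = 0 - j9.365e+05 Ω = 9.365e+05∠-90.0° Ω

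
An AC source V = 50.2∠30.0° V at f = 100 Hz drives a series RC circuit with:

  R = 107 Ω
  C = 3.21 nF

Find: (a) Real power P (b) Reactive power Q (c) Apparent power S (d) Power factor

Step 1 — Angular frequency: ω = 2π·f = 2π·100 = 628.3 rad/s.
Step 2 — Component impedances:
  R: Z = R = 107 Ω
  C: Z = 1/(jωC) = -j/(ω·C) = 0 - j4.958e+05 Ω
Step 3 — Series combination: Z_total = R + C = 107 - j4.958e+05 Ω = 4.958e+05∠-90.0° Ω.
Step 4 — Source phasor: V = 50.2∠30.0° V = 43.47 + j25.1 V.
Step 5 — Current: I = V / Z = -5.061e-05 + j8.769e-05 A = 0.0001012∠120.0° A.
Step 6 — Complex power: S = V·I* = 1.097e-06 - j0.005083 VA.
Step 7 — Real power: P = Re(S) = 1.097e-06 W.
Step 8 — Reactive power: Q = Im(S) = -0.005083 VAR.
Step 9 — Apparent power: |S| = 0.005083 VA.
Step 10 — Power factor: PF = P/|S| = 0.0002158 (leading).

(a) P = 1.097e-06 W  (b) Q = -0.005083 VAR  (c) S = 0.005083 VA  (d) PF = 0.0002158 (leading)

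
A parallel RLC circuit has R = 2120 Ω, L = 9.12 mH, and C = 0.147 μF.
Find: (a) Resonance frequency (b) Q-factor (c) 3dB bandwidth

Step 1 — Resonance: ω₀ = 1/√(LC) = 1/√(0.00912·1.47e-07) = 2.731e+04 rad/s.
Step 2 — f₀ = ω₀/(2π) = 4347 Hz.
Step 3 — Parallel Q: Q = R/(ω₀L) = 2120/(2.731e+04·0.00912) = 8.511.
Step 4 — Bandwidth: Δω = ω₀/Q = 3209 rad/s; BW = Δω/(2π) = 510.7 Hz.

(a) f₀ = 4347 Hz  (b) Q = 8.511  (c) BW = 510.7 Hz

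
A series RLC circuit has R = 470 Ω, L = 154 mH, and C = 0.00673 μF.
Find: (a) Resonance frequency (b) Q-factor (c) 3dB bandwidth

Step 1 — Resonance: ω₀ = 1/√(LC) = 1/√(0.154·6.73e-09) = 3.106e+04 rad/s.
Step 2 — f₀ = ω₀/(2π) = 4944 Hz.
Step 3 — Series Q: Q = ω₀L/R = 3.106e+04·0.154/470 = 10.18.
Step 4 — Bandwidth: Δω = ω₀/Q = 3052 rad/s; BW = Δω/(2π) = 485.7 Hz.

(a) f₀ = 4944 Hz  (b) Q = 10.18  (c) BW = 485.7 Hz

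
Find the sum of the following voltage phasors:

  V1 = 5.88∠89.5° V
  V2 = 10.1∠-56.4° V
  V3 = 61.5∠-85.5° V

Step 1 — Convert each phasor to rectangular form:
  V1 = 5.88·(cos(89.5°) + j·sin(89.5°)) = 0.05131 + j5.88 V
  V2 = 10.1·(cos(-56.4°) + j·sin(-56.4°)) = 5.589 - j8.413 V
  V3 = 61.5·(cos(-85.5°) + j·sin(-85.5°)) = 4.825 - j61.31 V
Step 2 — Sum components: V_total = 10.47 - j63.84 V.
Step 3 — Convert to polar: |V_total| = 64.7 V, ∠V_total = -80.7°.

V_total = 64.7∠-80.7° V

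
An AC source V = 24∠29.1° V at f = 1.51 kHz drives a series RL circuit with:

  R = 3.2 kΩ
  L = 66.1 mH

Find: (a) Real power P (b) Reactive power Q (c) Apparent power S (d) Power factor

Step 1 — Angular frequency: ω = 2π·f = 2π·1510 = 9488 rad/s.
Step 2 — Component impedances:
  R: Z = R = 3200 Ω
  L: Z = jωL = j·9488·0.0661 = 0 + j627.1 Ω
Step 3 — Series combination: Z_total = R + L = 3200 + j627.1 Ω = 3261∠11.1° Ω.
Step 4 — Source phasor: V = 24∠29.1° V = 20.97 + j11.67 V.
Step 5 — Current: I = V / Z = 0.006999 + j0.002276 A = 0.00736∠18.0° A.
Step 6 — Complex power: S = V·I* = 0.1733 + j0.03397 VA.
Step 7 — Real power: P = Re(S) = 0.1733 W.
Step 8 — Reactive power: Q = Im(S) = 0.03397 VAR.
Step 9 — Apparent power: |S| = 0.1766 VA.
Step 10 — Power factor: PF = P/|S| = 0.9813 (lagging).

(a) P = 0.1733 W  (b) Q = 0.03397 VAR  (c) S = 0.1766 VA  (d) PF = 0.9813 (lagging)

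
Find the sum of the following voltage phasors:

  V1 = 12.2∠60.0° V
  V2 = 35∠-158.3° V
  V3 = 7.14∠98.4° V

Step 1 — Convert each phasor to rectangular form:
  V1 = 12.2·(cos(60.0°) + j·sin(60.0°)) = 6.1 + j10.57 V
  V2 = 35·(cos(-158.3°) + j·sin(-158.3°)) = -32.52 - j12.94 V
  V3 = 7.14·(cos(98.4°) + j·sin(98.4°)) = -1.043 + j7.063 V
Step 2 — Sum components: V_total = -27.46 + j4.688 V.
Step 3 — Convert to polar: |V_total| = 27.86 V, ∠V_total = 170.3°.

V_total = 27.86∠170.3° V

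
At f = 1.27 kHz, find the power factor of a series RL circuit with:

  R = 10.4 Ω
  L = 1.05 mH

Step 1 — Angular frequency: ω = 2π·f = 2π·1270 = 7980 rad/s.
Step 2 — Component impedances:
  R: Z = R = 10.4 Ω
  L: Z = jωL = j·7980·0.00105 = 0 + j8.379 Ω
Step 3 — Series combination: Z_total = R + L = 10.4 + j8.379 Ω = 13.36∠38.9° Ω.
Step 4 — Power factor: PF = cos(φ) = Re(Z)/|Z| = 10.4/13.355 = 0.7787.
Step 5 — Type: Im(Z) = 8.379 ⇒ lagging (phase φ = 38.9°).

PF = 0.7787 (lagging, φ = 38.9°)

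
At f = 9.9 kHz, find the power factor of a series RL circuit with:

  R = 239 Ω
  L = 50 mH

Step 1 — Angular frequency: ω = 2π·f = 2π·9900 = 6.22e+04 rad/s.
Step 2 — Component impedances:
  R: Z = R = 239 Ω
  L: Z = jωL = j·6.22e+04·0.05 = 0 + j3110 Ω
Step 3 — Series combination: Z_total = R + L = 239 + j3110 Ω = 3119∠85.6° Ω.
Step 4 — Power factor: PF = cos(φ) = Re(Z)/|Z| = 239/3119.3 = 0.07662.
Step 5 — Type: Im(Z) = 3110 ⇒ lagging (phase φ = 85.6°).

PF = 0.07662 (lagging, φ = 85.6°)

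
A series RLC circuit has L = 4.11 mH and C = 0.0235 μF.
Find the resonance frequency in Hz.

Step 1 — Resonance condition Im(Z)=0 gives ω₀ = 1/√(LC).
Step 2 — ω₀ = 1/√(0.00411·2.35e-08) = 1.018e+05 rad/s.
Step 3 — f₀ = ω₀/(2π) = 1.619e+04 Hz.

f₀ = 1.619e+04 Hz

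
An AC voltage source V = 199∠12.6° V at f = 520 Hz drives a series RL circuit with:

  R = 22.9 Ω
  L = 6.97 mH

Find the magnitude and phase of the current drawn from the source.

Step 1 — Angular frequency: ω = 2π·f = 2π·520 = 3267 rad/s.
Step 2 — Component impedances:
  R: Z = R = 22.9 Ω
  L: Z = jωL = j·3267·0.00697 = 0 + j22.77 Ω
Step 3 — Series combination: Z_total = R + L = 22.9 + j22.77 Ω = 32.3∠44.8° Ω.
Step 4 — Source phasor: V = 199∠12.6° V = 194.2 + j43.41 V.
Step 5 — Ohm's law: I = V / Z_total = (194.2 + j43.41) / (22.9 + j22.77) = 5.212 - j3.287 A.
Step 6 — Convert to polar: |I| = 6.162 A, ∠I = -32.2°.

I = 6.162∠-32.2° A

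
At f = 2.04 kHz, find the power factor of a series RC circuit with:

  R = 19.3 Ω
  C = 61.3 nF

Step 1 — Angular frequency: ω = 2π·f = 2π·2040 = 1.282e+04 rad/s.
Step 2 — Component impedances:
  R: Z = R = 19.3 Ω
  C: Z = 1/(jωC) = -j/(ω·C) = 0 - j1273 Ω
Step 3 — Series combination: Z_total = R + C = 19.3 - j1273 Ω = 1273∠-89.1° Ω.
Step 4 — Power factor: PF = cos(φ) = Re(Z)/|Z| = 19.3/1273 = 0.01516.
Step 5 — Type: Im(Z) = -1273 ⇒ leading (phase φ = -89.1°).

PF = 0.01516 (leading, φ = -89.1°)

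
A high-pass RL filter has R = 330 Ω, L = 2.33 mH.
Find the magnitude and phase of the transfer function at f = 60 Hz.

Step 1 — Angular frequency: ω = 2π·60 = 377 rad/s.
Step 2 — Transfer function: H(jω) = jωL/(R + jωL).
Step 3 — Numerator jωL = j·0.8784; denominator R + jωL = 330 + j0.8784.
Step 4 — H = 7.085e-06 + j0.002662.
Step 5 — Magnitude: |H| = 0.002662 (-51.5 dB); phase: φ = 89.8°.

|H| = 0.002662 (-51.5 dB), φ = 89.8°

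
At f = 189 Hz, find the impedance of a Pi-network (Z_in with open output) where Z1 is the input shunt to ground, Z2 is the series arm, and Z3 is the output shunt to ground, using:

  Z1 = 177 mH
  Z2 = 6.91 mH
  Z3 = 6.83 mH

Step 1 — Angular frequency: ω = 2π·f = 2π·189 = 1188 rad/s.
Step 2 — Component impedances:
  Z1: Z = jωL = j·1188·0.177 = 0 + j210.2 Ω
  Z2: Z = jωL = j·1188·0.00691 = 0 + j8.206 Ω
  Z3: Z = jωL = j·1188·0.00683 = 0 + j8.111 Ω
Step 3 — With open output, the series arm Z2 and the output shunt Z3 appear in series to ground: Z2 + Z3 = 0 + j16.32 Ω.
Step 4 — Parallel with input shunt Z1: Z_in = Z1 || (Z2 + Z3) = 0 + j15.14 Ω = 15.14∠90.0° Ω.

Z = 0 + j15.14 Ω = 15.14∠90.0° Ω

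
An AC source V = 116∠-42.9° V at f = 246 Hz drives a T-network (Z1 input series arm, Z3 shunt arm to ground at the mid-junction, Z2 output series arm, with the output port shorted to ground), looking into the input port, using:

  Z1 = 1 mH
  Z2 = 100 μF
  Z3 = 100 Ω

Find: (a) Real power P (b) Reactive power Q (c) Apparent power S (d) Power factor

Step 1 — Angular frequency: ω = 2π·f = 2π·246 = 1546 rad/s.
Step 2 — Component impedances:
  Z1: Z = jωL = j·1546·0.001 = 0 + j1.546 Ω
  Z2: Z = 1/(jωC) = -j/(ω·C) = 0 - j6.47 Ω
  Z3: Z = R = 100 Ω
Step 3 — With the output port shorted to ground, the output series arm Z2 runs from the junction to ground; the shunt arm Z3 also runs from the junction to ground. They appear in parallel: Z3 || Z2 = 0.4168 - j6.443 Ω.
Step 4 — Series with input arm Z1: Z_in = Z1 + (Z3 || Z2) = 0.4168 - j4.897 Ω = 4.915∠-85.1° Ω.
Step 5 — Source phasor: V = 116∠-42.9° V = 84.97 - j78.96 V.
Step 6 — Current: I = V / Z = 17.47 + j15.86 A = 23.6∠42.2° A.
Step 7 — Complex power: S = V·I* = 232.2 - j2728 VA.
Step 8 — Real power: P = Re(S) = 232.2 W.
Step 9 — Reactive power: Q = Im(S) = -2728 VAR.
Step 10 — Apparent power: |S| = 2738 VA.
Step 11 — Power factor: PF = P/|S| = 0.08481 (leading).

(a) P = 232.2 W  (b) Q = -2728 VAR  (c) S = 2738 VA  (d) PF = 0.08481 (leading)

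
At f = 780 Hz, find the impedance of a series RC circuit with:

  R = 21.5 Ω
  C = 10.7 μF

Step 1 — Angular frequency: ω = 2π·f = 2π·780 = 4901 rad/s.
Step 2 — Component impedances:
  R: Z = R = 21.5 Ω
  C: Z = 1/(jωC) = -j/(ω·C) = 0 - j19.07 Ω
Step 3 — Series combination: Z_total = R + C = 21.5 - j19.07 Ω = 28.74∠-41.6° Ω.

Z = 21.5 - j19.07 Ω = 28.74∠-41.6° Ω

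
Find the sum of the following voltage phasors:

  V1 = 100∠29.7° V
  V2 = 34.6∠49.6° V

Step 1 — Convert each phasor to rectangular form:
  V1 = 100·(cos(29.7°) + j·sin(29.7°)) = 86.86 + j49.55 V
  V2 = 34.6·(cos(49.6°) + j·sin(49.6°)) = 22.42 + j26.35 V
Step 2 — Sum components: V_total = 109.3 + j75.9 V.
Step 3 — Convert to polar: |V_total| = 133.1 V, ∠V_total = 34.8°.

V_total = 133.1∠34.8° V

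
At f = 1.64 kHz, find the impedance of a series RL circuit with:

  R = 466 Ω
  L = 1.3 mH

Step 1 — Angular frequency: ω = 2π·f = 2π·1640 = 1.03e+04 rad/s.
Step 2 — Component impedances:
  R: Z = R = 466 Ω
  L: Z = jωL = j·1.03e+04·0.0013 = 0 + j13.4 Ω
Step 3 — Series combination: Z_total = R + L = 466 + j13.4 Ω = 466.2∠1.6° Ω.

Z = 466 + j13.4 Ω = 466.2∠1.6° Ω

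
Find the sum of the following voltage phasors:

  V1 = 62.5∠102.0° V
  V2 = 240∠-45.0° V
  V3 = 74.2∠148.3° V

Step 1 — Convert each phasor to rectangular form:
  V1 = 62.5·(cos(102.0°) + j·sin(102.0°)) = -12.99 + j61.13 V
  V2 = 240·(cos(-45.0°) + j·sin(-45.0°)) = 169.7 - j169.7 V
  V3 = 74.2·(cos(148.3°) + j·sin(148.3°)) = -63.13 + j38.99 V
Step 2 — Sum components: V_total = 93.58 - j69.58 V.
Step 3 — Convert to polar: |V_total| = 116.6 V, ∠V_total = -36.6°.

V_total = 116.6∠-36.6° V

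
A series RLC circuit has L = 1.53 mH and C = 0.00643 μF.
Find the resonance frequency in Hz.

Step 1 — Resonance condition Im(Z)=0 gives ω₀ = 1/√(LC).
Step 2 — ω₀ = 1/√(0.00153·6.43e-09) = 3.188e+05 rad/s.
Step 3 — f₀ = ω₀/(2π) = 5.074e+04 Hz.

f₀ = 5.074e+04 Hz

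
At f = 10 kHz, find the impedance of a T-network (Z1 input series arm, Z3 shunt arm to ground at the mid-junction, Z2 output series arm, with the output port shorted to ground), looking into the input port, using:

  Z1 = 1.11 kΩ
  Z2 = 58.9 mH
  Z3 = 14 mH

Step 1 — Angular frequency: ω = 2π·f = 2π·1e+04 = 6.283e+04 rad/s.
Step 2 — Component impedances:
  Z1: Z = R = 1110 Ω
  Z2: Z = jωL = j·6.283e+04·0.0589 = 0 + j3701 Ω
  Z3: Z = jωL = j·6.283e+04·0.014 = 0 + j879.6 Ω
Step 3 — With the output port shorted to ground, the output series arm Z2 runs from the junction to ground; the shunt arm Z3 also runs from the junction to ground. They appear in parallel: Z3 || Z2 = 0 + j710.7 Ω.
Step 4 — Series with input arm Z1: Z_in = Z1 + (Z3 || Z2) = 1110 + j710.7 Ω = 1318∠32.6° Ω.

Z = 1110 + j710.7 Ω = 1318∠32.6° Ω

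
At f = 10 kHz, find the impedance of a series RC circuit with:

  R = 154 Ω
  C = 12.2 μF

Step 1 — Angular frequency: ω = 2π·f = 2π·1e+04 = 6.283e+04 rad/s.
Step 2 — Component impedances:
  R: Z = R = 154 Ω
  C: Z = 1/(jωC) = -j/(ω·C) = 0 - j1.305 Ω
Step 3 — Series combination: Z_total = R + C = 154 - j1.305 Ω = 154∠-0.5° Ω.

Z = 154 - j1.305 Ω = 154∠-0.5° Ω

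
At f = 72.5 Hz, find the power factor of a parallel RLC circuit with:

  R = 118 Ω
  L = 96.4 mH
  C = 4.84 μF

Step 1 — Angular frequency: ω = 2π·f = 2π·72.5 = 455.5 rad/s.
Step 2 — Component impedances:
  R: Z = R = 118 Ω
  L: Z = jωL = j·455.5·0.0964 = 0 + j43.91 Ω
  C: Z = 1/(jωC) = -j/(ω·C) = 0 - j453.6 Ω
Step 3 — Parallel combination: 1/Z_total = 1/R + 1/L + 1/C; Z_total = 17.13 + j41.56 Ω = 44.95∠67.6° Ω.
Step 4 — Power factor: PF = cos(φ) = Re(Z)/|Z| = 17.126/44.954 = 0.381.
Step 5 — Type: Im(Z) = 41.56 ⇒ lagging (phase φ = 67.6°).

PF = 0.381 (lagging, φ = 67.6°)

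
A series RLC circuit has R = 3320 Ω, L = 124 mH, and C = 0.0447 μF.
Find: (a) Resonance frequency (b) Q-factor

Step 1 — Resonance condition Im(Z)=0 gives ω₀ = 1/√(LC).
Step 2 — ω₀ = 1/√(0.124·4.47e-08) = 1.343e+04 rad/s.
Step 3 — f₀ = ω₀/(2π) = 2138 Hz.
Step 4 — Series Q: Q = ω₀L/R = 1.343e+04·0.124/3320 = 0.5017.

(a) f₀ = 2138 Hz  (b) Q = 0.5017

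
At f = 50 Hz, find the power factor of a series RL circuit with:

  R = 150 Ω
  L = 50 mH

Step 1 — Angular frequency: ω = 2π·f = 2π·50 = 314.2 rad/s.
Step 2 — Component impedances:
  R: Z = R = 150 Ω
  L: Z = jωL = j·314.2·0.05 = 0 + j15.71 Ω
Step 3 — Series combination: Z_total = R + L = 150 + j15.71 Ω = 150.8∠6.0° Ω.
Step 4 — Power factor: PF = cos(φ) = Re(Z)/|Z| = 150/150.82 = 0.9946.
Step 5 — Type: Im(Z) = 15.71 ⇒ lagging (phase φ = 6.0°).

PF = 0.9946 (lagging, φ = 6.0°)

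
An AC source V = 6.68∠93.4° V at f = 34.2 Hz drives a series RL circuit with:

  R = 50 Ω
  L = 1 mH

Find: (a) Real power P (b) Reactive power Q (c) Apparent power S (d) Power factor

Step 1 — Angular frequency: ω = 2π·f = 2π·34.2 = 214.9 rad/s.
Step 2 — Component impedances:
  R: Z = R = 50 Ω
  L: Z = jωL = j·214.9·0.001 = 0 + j0.2149 Ω
Step 3 — Series combination: Z_total = R + L = 50 + j0.2149 Ω = 50∠0.2° Ω.
Step 4 — Source phasor: V = 6.68∠93.4° V = -0.3962 + j6.668 V.
Step 5 — Current: I = V / Z = -0.00735 + j0.1334 A = 0.1336∠93.2° A.
Step 6 — Complex power: S = V·I* = 0.8924 + j0.003835 VA.
Step 7 — Real power: P = Re(S) = 0.8924 W.
Step 8 — Reactive power: Q = Im(S) = 0.003835 VAR.
Step 9 — Apparent power: |S| = 0.8924 VA.
Step 10 — Power factor: PF = P/|S| = 1 (lagging).

(a) P = 0.8924 W  (b) Q = 0.003835 VAR  (c) S = 0.8924 VA  (d) PF = 1 (lagging)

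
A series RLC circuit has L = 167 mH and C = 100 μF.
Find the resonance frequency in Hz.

Step 1 — Resonance condition Im(Z)=0 gives ω₀ = 1/√(LC).
Step 2 — ω₀ = 1/√(0.167·0.0001) = 244.7 rad/s.
Step 3 — f₀ = ω₀/(2π) = 38.95 Hz.

f₀ = 38.95 Hz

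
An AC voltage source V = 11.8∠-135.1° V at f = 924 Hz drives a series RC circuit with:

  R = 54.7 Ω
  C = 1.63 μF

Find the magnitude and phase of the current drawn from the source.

Step 1 — Angular frequency: ω = 2π·f = 2π·924 = 5806 rad/s.
Step 2 — Component impedances:
  R: Z = R = 54.7 Ω
  C: Z = 1/(jωC) = -j/(ω·C) = 0 - j105.7 Ω
Step 3 — Series combination: Z_total = R + C = 54.7 - j105.7 Ω = 119∠-62.6° Ω.
Step 4 — Source phasor: V = 11.8∠-135.1° V = -8.358 - j8.329 V.
Step 5 — Ohm's law: I = V / Z_total = (-8.358 - j8.329) / (54.7 - j105.7) = 0.02987 - j0.09456 A.
Step 6 — Convert to polar: |I| = 0.09917 A, ∠I = -72.5°.

I = 0.09917∠-72.5° A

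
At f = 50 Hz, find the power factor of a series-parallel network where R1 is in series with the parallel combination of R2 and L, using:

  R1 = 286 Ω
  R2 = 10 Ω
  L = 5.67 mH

Step 1 — Angular frequency: ω = 2π·f = 2π·50 = 314.2 rad/s.
Step 2 — Component impedances:
  R1: Z = R = 286 Ω
  R2: Z = R = 10 Ω
  L: Z = jωL = j·314.2·0.00567 = 0 + j1.781 Ω
Step 3 — Parallel branch: R2 || L = 1/(1/R2 + 1/L) = 0.3075 + j1.727 Ω.
Step 4 — Series with R1: Z_total = R1 + (R2 || L) = 286.3 + j1.727 Ω = 286.3∠0.3° Ω.
Step 5 — Power factor: PF = cos(φ) = Re(Z)/|Z| = 286.3/286.3 = 1.
Step 6 — Type: Im(Z) = 1.727 ⇒ lagging (phase φ = 0.3°).

PF = 1 (lagging, φ = 0.3°)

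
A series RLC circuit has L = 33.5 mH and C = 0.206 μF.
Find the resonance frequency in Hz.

Step 1 — Resonance condition Im(Z)=0 gives ω₀ = 1/√(LC).
Step 2 — ω₀ = 1/√(0.0335·2.06e-07) = 1.204e+04 rad/s.
Step 3 — f₀ = ω₀/(2π) = 1916 Hz.

f₀ = 1916 Hz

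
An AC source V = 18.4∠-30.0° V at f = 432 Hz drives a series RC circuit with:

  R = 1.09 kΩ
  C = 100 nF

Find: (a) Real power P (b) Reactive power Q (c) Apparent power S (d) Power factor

Step 1 — Angular frequency: ω = 2π·f = 2π·432 = 2714 rad/s.
Step 2 — Component impedances:
  R: Z = R = 1090 Ω
  C: Z = 1/(jωC) = -j/(ω·C) = 0 - j3684 Ω
Step 3 — Series combination: Z_total = R + C = 1090 - j3684 Ω = 3842∠-73.5° Ω.
Step 4 — Source phasor: V = 18.4∠-30.0° V = 15.93 - j9.2 V.
Step 5 — Current: I = V / Z = 0.003473 + j0.003298 A = 0.004789∠43.5° A.
Step 6 — Complex power: S = V·I* = 0.025 - j0.0845 VA.
Step 7 — Real power: P = Re(S) = 0.025 W.
Step 8 — Reactive power: Q = Im(S) = -0.0845 VAR.
Step 9 — Apparent power: |S| = 0.08812 VA.
Step 10 — Power factor: PF = P/|S| = 0.2837 (leading).

(a) P = 0.025 W  (b) Q = -0.0845 VAR  (c) S = 0.08812 VA  (d) PF = 0.2837 (leading)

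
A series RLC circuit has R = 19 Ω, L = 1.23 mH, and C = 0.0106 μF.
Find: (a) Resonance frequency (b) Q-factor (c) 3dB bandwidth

Step 1 — Resonance: ω₀ = 1/√(LC) = 1/√(0.00123·1.06e-08) = 2.769e+05 rad/s.
Step 2 — f₀ = ω₀/(2π) = 4.408e+04 Hz.
Step 3 — Series Q: Q = ω₀L/R = 2.769e+05·0.00123/19 = 17.93.
Step 4 — Bandwidth: Δω = ω₀/Q = 1.545e+04 rad/s; BW = Δω/(2π) = 2458 Hz.

(a) f₀ = 4.408e+04 Hz  (b) Q = 17.93  (c) BW = 2458 Hz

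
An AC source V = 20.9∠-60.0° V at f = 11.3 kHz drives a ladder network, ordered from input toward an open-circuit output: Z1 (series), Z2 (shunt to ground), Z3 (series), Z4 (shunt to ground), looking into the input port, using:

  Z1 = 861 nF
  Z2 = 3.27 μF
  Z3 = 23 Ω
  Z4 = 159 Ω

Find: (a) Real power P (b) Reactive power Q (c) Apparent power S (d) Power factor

Step 1 — Angular frequency: ω = 2π·f = 2π·1.13e+04 = 7.1e+04 rad/s.
Step 2 — Component impedances:
  Z1: Z = 1/(jωC) = -j/(ω·C) = 0 - j16.36 Ω
  Z2: Z = 1/(jωC) = -j/(ω·C) = 0 - j4.307 Ω
  Z3: Z = R = 23 Ω
  Z4: Z = R = 159 Ω
Step 3 — Ladder network (open output): work backward from the far end, alternating series and parallel combinations. Z_in = 0.1019 - j20.66 Ω = 20.66∠-89.7° Ω.
Step 4 — Source phasor: V = 20.9∠-60.0° V = 10.45 - j18.1 V.
Step 5 — Current: I = V / Z = 0.8784 + j0.5014 A = 1.011∠29.7° A.
Step 6 — Complex power: S = V·I* = 0.1042 - j21.14 VA.
Step 7 — Real power: P = Re(S) = 0.1042 W.
Step 8 — Reactive power: Q = Im(S) = -21.14 VAR.
Step 9 — Apparent power: |S| = 21.14 VA.
Step 10 — Power factor: PF = P/|S| = 0.00493 (leading).

(a) P = 0.1042 W  (b) Q = -21.14 VAR  (c) S = 21.14 VA  (d) PF = 0.00493 (leading)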